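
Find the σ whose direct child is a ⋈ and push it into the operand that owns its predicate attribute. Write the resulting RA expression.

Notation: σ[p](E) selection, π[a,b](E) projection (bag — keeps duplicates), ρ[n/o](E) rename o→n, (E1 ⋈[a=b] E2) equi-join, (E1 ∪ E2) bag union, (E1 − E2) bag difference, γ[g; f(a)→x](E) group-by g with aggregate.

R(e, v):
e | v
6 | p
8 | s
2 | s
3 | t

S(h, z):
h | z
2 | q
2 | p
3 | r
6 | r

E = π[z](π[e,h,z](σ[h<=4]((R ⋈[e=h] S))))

σ filters on h, owned by the right side.
E' = π[z](π[e,h,z]((R ⋈[e=h] σ[h<=4](S))))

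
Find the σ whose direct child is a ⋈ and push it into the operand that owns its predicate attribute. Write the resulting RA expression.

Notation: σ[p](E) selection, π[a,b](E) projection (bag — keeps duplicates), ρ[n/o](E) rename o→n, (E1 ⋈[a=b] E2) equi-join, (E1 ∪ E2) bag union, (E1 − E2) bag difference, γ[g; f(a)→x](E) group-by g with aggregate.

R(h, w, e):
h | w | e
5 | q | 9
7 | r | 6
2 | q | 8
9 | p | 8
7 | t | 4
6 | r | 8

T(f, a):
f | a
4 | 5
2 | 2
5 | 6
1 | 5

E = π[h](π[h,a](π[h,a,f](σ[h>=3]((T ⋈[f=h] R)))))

σ filters on h, owned by the right side.
E' = π[h](π[h,a](π[h,a,f]((T ⋈[f=h] σ[h>=3](R)))))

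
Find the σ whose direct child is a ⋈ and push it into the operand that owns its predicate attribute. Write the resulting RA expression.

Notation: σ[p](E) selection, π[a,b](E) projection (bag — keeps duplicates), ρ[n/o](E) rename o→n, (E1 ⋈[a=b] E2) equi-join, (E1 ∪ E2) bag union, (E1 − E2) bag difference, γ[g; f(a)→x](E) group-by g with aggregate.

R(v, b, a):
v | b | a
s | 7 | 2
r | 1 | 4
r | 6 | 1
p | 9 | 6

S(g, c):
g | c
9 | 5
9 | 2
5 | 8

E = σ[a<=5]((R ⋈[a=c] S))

σ filters on a, owned by the left side.
E' = (σ[a<=5](R) ⋈[a=c] S)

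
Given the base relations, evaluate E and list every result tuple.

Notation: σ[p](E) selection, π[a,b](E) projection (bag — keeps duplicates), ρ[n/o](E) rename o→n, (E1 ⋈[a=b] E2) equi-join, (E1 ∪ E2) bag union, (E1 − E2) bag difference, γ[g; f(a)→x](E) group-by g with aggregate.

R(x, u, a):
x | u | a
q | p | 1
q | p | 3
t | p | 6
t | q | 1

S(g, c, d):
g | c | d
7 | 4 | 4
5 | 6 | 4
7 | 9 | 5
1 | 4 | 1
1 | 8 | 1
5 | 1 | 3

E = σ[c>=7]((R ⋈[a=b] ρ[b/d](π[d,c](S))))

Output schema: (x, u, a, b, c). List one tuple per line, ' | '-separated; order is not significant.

Subexpression sizes:
  R → 4
  S → 6
  π[d,c](S) → 6
  ρ[b/d](π[d,c](S)) → 6
  (R ⋈[a=b] ρ[b/d](π[d,c](S))) → 5
  σ[c>=7]((R ⋈[a=b] ρ[b/d](π[d,c](S)))) → 2

== RESULT ==
x | u | a | b | c
q | p | 1 | 1 | 8
t | q | 1 | 1 | 8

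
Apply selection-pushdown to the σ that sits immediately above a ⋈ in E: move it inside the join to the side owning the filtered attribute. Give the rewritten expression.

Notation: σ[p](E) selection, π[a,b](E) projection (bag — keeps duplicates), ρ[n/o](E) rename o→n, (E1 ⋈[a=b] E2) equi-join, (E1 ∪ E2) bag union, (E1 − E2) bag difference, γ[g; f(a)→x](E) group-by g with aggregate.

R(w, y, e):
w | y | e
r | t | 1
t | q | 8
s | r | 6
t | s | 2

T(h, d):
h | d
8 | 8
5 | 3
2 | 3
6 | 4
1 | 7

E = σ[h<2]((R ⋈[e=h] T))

σ filters on h, owned by the right side.
E' = (R ⋈[e=h] σ[h<2](T))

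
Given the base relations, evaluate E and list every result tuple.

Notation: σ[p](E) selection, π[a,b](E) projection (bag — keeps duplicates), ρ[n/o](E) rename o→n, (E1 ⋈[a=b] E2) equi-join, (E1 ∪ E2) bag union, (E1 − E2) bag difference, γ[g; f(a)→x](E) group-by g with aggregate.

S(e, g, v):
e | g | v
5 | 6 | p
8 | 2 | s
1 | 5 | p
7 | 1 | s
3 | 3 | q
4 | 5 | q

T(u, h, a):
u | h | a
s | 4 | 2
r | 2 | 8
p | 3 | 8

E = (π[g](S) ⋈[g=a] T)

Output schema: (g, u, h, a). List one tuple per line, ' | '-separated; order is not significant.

Stepwise |·|:
  S → 6
  π[g](S) → 6
  T → 3
  (π[g](S) ⋈[g=a] T) → 1

== RESULT ==
g | u | h | a
2 | s | 4 | 2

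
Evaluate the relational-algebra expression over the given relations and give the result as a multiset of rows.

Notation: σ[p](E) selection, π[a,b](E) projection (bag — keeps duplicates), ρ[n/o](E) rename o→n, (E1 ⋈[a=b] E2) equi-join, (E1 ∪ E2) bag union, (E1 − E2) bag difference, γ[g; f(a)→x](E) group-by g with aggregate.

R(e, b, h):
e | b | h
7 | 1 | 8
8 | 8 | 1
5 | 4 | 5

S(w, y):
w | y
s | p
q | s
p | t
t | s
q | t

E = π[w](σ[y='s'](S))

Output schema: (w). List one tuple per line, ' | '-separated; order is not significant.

Stepwise |·|:
  S → 5
  σ[y='s'](S) → 2
  π[w](σ[y='s'](S)) → 2

== RESULT ==
w
q
t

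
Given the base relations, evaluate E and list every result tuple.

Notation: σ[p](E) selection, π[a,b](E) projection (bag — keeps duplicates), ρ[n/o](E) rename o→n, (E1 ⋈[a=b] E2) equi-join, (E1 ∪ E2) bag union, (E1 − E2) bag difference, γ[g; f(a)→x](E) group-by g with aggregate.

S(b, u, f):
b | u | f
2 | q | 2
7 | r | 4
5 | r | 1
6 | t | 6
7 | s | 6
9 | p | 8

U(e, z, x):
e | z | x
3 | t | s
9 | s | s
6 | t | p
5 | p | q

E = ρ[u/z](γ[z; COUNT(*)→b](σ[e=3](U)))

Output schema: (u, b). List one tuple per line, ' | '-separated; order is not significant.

Row counts bottom-up:
  U → 4
  σ[e=3](U) → 1
  γ[z; COUNT(*)→b](σ[e=3](U)) → 1
  ρ[u/z](γ[z; COUNT(*)→b](σ[e=3](U))) → 1

== RESULT ==
u | b
t | 1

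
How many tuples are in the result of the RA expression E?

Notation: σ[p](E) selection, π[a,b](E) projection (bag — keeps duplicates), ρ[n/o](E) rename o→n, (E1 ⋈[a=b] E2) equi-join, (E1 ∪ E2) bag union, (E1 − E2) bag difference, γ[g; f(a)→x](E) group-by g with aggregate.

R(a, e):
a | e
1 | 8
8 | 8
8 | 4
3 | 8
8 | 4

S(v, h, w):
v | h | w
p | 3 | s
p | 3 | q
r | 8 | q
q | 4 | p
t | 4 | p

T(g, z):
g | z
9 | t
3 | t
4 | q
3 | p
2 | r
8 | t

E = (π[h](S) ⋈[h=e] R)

Row counts bottom-up:
  S → 5
  π[h](S) → 5
  R → 5
  (π[h](S) ⋈[h=e] R) → 7

|E| = 7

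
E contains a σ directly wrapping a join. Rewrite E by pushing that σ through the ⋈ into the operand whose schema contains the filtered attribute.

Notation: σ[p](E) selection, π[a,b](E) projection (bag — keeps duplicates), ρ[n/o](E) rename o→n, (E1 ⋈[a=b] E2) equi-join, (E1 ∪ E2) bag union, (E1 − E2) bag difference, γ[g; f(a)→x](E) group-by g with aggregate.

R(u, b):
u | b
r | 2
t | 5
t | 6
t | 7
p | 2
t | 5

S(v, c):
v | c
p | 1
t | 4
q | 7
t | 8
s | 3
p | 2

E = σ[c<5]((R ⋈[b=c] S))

σ filters on c, owned by the right side.
E' = (R ⋈[b=c] σ[c<5](S))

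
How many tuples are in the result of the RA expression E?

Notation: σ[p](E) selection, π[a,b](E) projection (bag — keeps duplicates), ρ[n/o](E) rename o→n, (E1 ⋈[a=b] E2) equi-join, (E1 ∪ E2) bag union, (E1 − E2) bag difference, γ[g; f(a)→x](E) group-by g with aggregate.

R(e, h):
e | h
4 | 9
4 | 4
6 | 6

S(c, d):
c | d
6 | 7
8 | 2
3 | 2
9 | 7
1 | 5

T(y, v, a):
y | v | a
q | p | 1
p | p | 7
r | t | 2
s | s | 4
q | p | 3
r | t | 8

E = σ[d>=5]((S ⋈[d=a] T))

Per-node cardinality:
  S → 5
  T → 6
  (S ⋈[d=a] T) → 4
  σ[d>=5]((S ⋈[d=a] T)) → 2

|E| = 2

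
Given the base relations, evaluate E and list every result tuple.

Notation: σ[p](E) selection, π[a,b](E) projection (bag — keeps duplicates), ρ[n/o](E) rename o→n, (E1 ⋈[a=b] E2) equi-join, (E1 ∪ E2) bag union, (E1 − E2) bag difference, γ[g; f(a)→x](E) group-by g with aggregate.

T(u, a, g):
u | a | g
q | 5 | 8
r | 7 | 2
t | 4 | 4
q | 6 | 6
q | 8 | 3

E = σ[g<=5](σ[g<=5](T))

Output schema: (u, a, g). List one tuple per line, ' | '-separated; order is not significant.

Subexpression sizes:
  T → 5
  σ[g<=5](T) → 3
  σ[g<=5](σ[g<=5](T)) → 3

== RESULT ==
u | a | g
q | 8 | 3
r | 7 | 2
t | 4 | 4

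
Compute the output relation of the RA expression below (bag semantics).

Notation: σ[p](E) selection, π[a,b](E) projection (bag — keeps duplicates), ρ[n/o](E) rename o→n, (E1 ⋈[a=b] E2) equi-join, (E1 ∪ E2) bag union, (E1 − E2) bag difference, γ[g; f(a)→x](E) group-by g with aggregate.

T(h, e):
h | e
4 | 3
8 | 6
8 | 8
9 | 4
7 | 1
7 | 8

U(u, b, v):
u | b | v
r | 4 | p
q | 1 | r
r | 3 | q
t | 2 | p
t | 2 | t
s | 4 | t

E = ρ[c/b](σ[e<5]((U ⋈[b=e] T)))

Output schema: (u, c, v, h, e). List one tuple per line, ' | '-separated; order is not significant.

Subexpression sizes:
  U → 6
  T → 6
  (U ⋈[b=e] T) → 4
  σ[e<5]((U ⋈[b=e] T)) → 4
  ρ[c/b](σ[e<5]((U ⋈[b=e] T))) → 4

== RESULT ==
u | c | v | h | e
q | 1 | r | 7 | 1
r | 3 | q | 4 | 3
r | 4 | p | 9 | 4
s | 4 | t | 9 | 4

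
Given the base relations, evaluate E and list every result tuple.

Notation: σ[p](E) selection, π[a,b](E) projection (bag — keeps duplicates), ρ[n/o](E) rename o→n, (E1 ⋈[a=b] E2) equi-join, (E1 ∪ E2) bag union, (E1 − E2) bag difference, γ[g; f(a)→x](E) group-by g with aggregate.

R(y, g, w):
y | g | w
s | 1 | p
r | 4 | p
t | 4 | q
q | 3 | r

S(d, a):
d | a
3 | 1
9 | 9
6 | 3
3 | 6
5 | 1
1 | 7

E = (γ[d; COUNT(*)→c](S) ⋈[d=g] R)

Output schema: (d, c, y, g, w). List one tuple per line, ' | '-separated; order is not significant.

Subexpression sizes:
  S → 6
  γ[d; COUNT(*)→c](S) → 5
  R → 4
  (γ[d; COUNT(*)→c](S) ⋈[d=g] R) → 2

== RESULT ==
d | c | y | g | w
1 | 1 | s | 1 | p
3 | 2 | q | 3 | r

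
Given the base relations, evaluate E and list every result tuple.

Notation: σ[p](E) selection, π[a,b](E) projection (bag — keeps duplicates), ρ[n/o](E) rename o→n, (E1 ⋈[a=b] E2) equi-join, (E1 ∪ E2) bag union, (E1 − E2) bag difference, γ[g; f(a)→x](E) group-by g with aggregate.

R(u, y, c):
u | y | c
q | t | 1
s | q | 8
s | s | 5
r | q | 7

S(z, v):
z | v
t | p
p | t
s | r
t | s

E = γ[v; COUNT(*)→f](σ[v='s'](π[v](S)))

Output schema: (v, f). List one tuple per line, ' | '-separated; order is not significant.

Stepwise |·|:
  S → 4
  π[v](S) → 4
  σ[v='s'](π[v](S)) → 1
  γ[v; COUNT(*)→f](σ[v='s'](π[v](S))) → 1

== RESULT ==
v | f
s | 1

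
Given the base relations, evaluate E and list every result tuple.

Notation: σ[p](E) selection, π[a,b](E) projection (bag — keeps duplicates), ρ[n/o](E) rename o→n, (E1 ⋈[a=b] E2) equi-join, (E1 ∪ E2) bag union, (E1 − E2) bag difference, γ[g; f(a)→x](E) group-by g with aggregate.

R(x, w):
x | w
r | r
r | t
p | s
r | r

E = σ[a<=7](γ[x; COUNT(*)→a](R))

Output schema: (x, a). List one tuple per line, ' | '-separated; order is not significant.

Stepwise |·|:
  R → 4
  γ[x; COUNT(*)→a](R) → 2
  σ[a<=7](γ[x; COUNT(*)→a](R)) → 2

== RESULT ==
x | a
p | 1
r | 3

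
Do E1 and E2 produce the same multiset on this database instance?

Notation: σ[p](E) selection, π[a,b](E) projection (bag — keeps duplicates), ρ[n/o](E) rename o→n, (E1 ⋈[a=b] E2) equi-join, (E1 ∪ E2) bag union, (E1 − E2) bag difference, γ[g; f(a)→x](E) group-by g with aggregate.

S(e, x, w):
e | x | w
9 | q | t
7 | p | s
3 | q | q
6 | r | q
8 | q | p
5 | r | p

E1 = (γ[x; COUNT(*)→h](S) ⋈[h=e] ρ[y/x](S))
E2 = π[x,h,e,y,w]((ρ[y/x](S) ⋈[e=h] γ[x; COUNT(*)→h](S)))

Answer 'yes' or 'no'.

E1 stepwise |·|:
  S → 6
  γ[x; COUNT(*)→h](S) → 3
  S → 6
  ρ[y/x](S) → 6
  (γ[x; COUNT(*)→h](S) ⋈[h=e] ρ[y/x](S)) → 1
E2 stepwise |·|:
  S → 6
  ρ[y/x](S) → 6
  S → 6
  γ[x; COUNT(*)→h](S) → 3
  (ρ[y/x](S) ⋈[e=h] γ[x; COUNT(*)→h](S)) → 1
  π[x,h,e,y,w]((ρ[y/x](S) ⋈[e=h] γ[x; COUNT(*)→h](S))) → 1

E1 and E2 produce the same multiset:
x | h | e | y | w
q | 3 | 3 | q | q

yes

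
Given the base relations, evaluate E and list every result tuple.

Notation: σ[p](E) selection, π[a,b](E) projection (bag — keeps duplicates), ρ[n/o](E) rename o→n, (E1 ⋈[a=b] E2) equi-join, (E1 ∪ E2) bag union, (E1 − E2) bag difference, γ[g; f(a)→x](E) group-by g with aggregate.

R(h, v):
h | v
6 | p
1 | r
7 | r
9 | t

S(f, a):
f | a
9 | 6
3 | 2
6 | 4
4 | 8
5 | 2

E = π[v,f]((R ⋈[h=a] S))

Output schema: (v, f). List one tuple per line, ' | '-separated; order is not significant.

Row counts bottom-up:
  R → 4
  S → 5
  (R ⋈[h=a] S) → 1
  π[v,f]((R ⋈[h=a] S)) → 1

== RESULT ==
v | f
p | 9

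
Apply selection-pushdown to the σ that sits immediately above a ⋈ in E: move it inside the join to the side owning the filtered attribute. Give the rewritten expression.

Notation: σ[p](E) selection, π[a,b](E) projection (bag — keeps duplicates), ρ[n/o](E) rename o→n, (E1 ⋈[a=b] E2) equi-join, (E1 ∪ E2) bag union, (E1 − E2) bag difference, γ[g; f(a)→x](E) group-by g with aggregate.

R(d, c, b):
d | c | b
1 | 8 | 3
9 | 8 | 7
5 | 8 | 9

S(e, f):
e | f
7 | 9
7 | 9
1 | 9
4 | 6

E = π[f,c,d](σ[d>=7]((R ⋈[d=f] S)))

σ filters on d, owned by the left side.
E' = π[f,c,d]((σ[d>=7](R) ⋈[d=f] S))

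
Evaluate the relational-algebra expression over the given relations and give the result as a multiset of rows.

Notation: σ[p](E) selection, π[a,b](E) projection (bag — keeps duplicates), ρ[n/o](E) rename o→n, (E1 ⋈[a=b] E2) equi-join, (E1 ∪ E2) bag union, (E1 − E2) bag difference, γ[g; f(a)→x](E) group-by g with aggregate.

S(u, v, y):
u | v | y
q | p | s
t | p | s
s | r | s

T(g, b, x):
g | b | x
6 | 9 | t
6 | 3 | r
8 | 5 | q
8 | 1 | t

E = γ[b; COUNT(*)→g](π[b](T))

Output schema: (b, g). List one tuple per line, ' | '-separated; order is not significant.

Subexpression sizes:
  T → 4
  π[b](T) → 4
  γ[b; COUNT(*)→g](π[b](T)) → 4

== RESULT ==
b | g
1 | 1
3 | 1
5 | 1
9 | 1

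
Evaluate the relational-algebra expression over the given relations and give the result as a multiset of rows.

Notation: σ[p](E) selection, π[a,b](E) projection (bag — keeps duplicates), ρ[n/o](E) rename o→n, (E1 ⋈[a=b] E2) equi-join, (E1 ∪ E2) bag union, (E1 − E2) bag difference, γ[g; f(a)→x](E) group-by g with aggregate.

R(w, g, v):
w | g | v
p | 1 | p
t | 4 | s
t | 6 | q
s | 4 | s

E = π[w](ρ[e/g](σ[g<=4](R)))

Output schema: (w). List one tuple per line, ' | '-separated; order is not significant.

Per-node cardinality:
  R → 4
  σ[g<=4](R) → 3
  ρ[e/g](σ[g<=4](R)) → 3
  π[w](ρ[e/g](σ[g<=4](R))) → 3

== RESULT ==
w
p
s
t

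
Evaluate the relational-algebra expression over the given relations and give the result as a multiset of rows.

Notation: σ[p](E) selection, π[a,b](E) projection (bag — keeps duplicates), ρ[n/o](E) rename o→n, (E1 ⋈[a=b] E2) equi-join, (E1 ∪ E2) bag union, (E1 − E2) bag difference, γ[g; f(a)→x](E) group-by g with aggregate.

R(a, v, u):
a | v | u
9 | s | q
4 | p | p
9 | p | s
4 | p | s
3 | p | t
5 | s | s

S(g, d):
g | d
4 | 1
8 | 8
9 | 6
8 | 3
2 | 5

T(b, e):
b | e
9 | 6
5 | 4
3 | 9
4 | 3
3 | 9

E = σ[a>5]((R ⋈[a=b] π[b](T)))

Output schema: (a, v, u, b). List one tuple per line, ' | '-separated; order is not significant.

Row counts bottom-up:
  R → 6
  T → 5
  π[b](T) → 5
  (R ⋈[a=b] π[b](T)) → 7
  σ[a>5]((R ⋈[a=b] π[b](T))) → 2

== RESULT ==
a | v | u | b
9 | p | s | 9
9 | s | q | 9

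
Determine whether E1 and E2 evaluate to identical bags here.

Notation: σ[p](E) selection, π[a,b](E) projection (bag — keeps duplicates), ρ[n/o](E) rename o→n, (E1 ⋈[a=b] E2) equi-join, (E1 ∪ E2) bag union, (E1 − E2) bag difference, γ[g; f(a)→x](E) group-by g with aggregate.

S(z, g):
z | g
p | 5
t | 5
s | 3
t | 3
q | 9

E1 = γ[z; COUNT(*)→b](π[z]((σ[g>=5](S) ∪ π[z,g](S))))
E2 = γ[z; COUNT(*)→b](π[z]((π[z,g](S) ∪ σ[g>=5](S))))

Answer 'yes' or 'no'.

E1 stepwise |·|:
  S → 5
  σ[g>=5](S) → 3
  S → 5
  π[z,g](S) → 5
  (σ[g>=5](S) ∪ π[z,g](S)) → 8
  π[z]((σ[g>=5](S) ∪ π[z,g](S))) → 8
  γ[z; COUNT(*)→b](π[z]((σ[g>=5](S) ∪ π[z,g](S)))) → 4
E2 stepwise |·|:
  S → 5
  π[z,g](S) → 5
  S → 5
  σ[g>=5](S) → 3
  (π[z,g](S) ∪ σ[g>=5](S)) → 8
  π[z]((π[z,g](S) ∪ σ[g>=5](S))) → 8
  γ[z; COUNT(*)→b](π[z]((π[z,g](S) ∪ σ[g>=5](S)))) → 4

E1 and E2 produce the same multiset:
z | b
p | 2
q | 2
s | 1
t | 3

yes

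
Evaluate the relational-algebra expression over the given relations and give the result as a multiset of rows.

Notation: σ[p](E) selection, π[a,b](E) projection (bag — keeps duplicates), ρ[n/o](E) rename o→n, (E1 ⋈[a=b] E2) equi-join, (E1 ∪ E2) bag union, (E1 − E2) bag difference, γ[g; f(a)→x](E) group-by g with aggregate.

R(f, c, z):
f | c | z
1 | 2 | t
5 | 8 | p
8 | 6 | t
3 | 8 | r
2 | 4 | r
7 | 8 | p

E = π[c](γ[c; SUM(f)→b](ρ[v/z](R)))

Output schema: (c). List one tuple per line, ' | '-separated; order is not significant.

Row counts bottom-up:
  R → 6
  ρ[v/z](R) → 6
  γ[c; SUM(f)→b](ρ[v/z](R)) → 4
  π[c](γ[c; SUM(f)→b](ρ[v/z](R))) → 4

== RESULT ==
c
2
4
6
8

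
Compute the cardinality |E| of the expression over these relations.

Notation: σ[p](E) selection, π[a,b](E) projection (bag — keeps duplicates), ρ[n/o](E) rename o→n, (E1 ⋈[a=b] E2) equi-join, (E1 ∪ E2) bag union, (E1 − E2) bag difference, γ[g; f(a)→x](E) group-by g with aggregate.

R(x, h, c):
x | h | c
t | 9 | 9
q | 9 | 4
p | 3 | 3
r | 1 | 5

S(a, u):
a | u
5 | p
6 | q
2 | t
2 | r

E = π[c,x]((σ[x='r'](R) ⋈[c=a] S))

Stepwise |·|:
  R → 4
  σ[x='r'](R) → 1
  S → 4
  (σ[x='r'](R) ⋈[c=a] S) → 1
  π[c,x]((σ[x='r'](R) ⋈[c=a] S)) → 1

|E| = 1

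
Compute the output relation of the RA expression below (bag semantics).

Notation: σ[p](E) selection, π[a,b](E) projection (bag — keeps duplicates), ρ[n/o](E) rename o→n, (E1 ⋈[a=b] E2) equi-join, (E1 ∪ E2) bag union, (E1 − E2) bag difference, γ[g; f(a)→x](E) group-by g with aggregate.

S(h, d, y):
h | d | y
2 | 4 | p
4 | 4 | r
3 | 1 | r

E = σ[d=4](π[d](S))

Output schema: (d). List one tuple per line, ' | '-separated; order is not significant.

Row counts bottom-up:
  S → 3
  π[d](S) → 3
  σ[d=4](π[d](S)) → 2

== RESULT ==
d
4
4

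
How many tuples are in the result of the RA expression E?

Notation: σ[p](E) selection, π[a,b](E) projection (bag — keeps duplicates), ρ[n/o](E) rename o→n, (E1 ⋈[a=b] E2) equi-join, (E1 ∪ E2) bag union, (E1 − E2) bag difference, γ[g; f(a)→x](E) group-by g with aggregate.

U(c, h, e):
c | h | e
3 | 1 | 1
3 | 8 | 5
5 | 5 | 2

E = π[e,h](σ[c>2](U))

Per-node cardinality:
  U → 3
  σ[c>2](U) → 3
  π[e,h](σ[c>2](U)) → 3

|E| = 3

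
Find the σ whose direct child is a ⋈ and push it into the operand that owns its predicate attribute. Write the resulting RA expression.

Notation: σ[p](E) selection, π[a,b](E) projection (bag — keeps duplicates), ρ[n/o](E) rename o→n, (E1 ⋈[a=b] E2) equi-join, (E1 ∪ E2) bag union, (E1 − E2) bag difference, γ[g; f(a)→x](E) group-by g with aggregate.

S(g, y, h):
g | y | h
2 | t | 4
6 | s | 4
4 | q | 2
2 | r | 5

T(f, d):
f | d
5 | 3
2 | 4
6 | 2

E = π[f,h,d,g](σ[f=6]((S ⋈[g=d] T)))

σ filters on f, owned by the right side.
E' = π[f,h,d,g]((S ⋈[g=d] σ[f=6](T)))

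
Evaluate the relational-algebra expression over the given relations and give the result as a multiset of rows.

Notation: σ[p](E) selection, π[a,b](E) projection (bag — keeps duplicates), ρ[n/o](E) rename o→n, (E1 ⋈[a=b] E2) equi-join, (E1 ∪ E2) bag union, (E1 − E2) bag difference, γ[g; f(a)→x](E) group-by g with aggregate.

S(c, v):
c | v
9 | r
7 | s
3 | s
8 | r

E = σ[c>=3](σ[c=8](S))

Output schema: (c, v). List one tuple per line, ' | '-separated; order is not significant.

Per-node cardinality:
  S → 4
  σ[c=8](S) → 1
  σ[c>=3](σ[c=8](S)) → 1

== RESULT ==
c | v
8 | r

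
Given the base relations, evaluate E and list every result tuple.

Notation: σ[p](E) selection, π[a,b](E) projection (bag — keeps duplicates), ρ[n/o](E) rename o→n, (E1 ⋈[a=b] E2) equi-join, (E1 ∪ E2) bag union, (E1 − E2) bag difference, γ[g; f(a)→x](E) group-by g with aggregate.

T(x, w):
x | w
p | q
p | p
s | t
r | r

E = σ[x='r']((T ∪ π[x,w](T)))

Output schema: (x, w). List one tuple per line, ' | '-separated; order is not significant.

Subexpression sizes:
  T → 4
  T → 4
  π[x,w](T) → 4
  (T ∪ π[x,w](T)) → 8
  σ[x='r']((T ∪ π[x,w](T))) → 2

== RESULT ==
x | w
r | r
r | r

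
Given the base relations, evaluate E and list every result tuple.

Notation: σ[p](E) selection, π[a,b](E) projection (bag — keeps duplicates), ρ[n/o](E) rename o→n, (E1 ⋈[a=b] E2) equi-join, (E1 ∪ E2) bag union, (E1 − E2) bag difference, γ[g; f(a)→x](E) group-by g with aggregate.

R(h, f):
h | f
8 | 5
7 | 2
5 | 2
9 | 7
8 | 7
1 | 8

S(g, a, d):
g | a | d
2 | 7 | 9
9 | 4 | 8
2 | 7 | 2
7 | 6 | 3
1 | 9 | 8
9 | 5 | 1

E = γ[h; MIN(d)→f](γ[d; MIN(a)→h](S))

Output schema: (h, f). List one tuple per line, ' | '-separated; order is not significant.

Per-node cardinality:
  S → 6
  γ[d; MIN(a)→h](S) → 5
  γ[h; MIN(d)→f](γ[d; MIN(a)→h](S)) → 4

== RESULT ==
h | f
4 | 8
5 | 1
6 | 3
7 | 2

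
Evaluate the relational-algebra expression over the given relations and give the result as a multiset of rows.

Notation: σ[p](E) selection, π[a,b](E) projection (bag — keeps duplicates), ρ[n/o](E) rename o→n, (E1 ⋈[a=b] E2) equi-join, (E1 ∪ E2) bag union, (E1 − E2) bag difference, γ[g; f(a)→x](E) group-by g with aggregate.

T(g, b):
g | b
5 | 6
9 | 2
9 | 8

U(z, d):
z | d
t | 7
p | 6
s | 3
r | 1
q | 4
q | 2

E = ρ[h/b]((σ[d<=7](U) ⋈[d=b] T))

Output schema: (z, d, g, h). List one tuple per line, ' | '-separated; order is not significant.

Per-node cardinality:
  U → 6
  σ[d<=7](U) → 6
  T → 3
  (σ[d<=7](U) ⋈[d=b] T) → 2
  ρ[h/b]((σ[d<=7](U) ⋈[d=b] T)) → 2

== RESULT ==
z | d | g | h
p | 6 | 5 | 6
q | 2 | 9 | 2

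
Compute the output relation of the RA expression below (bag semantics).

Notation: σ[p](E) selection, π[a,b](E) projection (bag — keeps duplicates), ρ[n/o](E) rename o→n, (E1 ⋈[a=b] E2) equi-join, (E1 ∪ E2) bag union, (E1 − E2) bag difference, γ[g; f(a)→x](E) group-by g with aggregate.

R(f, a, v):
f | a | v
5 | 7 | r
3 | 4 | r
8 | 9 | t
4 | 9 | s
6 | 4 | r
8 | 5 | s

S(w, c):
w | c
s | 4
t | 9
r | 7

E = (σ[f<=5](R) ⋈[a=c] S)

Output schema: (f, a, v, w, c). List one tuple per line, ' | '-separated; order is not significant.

Row counts bottom-up:
  R → 6
  σ[f<=5](R) → 3
  S → 3
  (σ[f<=5](R) ⋈[a=c] S) → 3

== RESULT ==
f | a | v | w | c
3 | 4 | r | s | 4
4 | 9 | s | t | 9
5 | 7 | r | r | 7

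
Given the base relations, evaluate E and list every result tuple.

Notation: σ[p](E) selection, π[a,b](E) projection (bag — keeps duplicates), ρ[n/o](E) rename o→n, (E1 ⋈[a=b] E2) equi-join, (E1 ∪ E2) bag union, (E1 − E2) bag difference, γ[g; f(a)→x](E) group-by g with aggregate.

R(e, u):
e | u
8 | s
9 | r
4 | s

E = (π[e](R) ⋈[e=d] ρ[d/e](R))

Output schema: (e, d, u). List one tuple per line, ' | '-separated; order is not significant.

Per-node cardinality:
  R → 3
  π[e](R) → 3
  R → 3
  ρ[d/e](R) → 3
  (π[e](R) ⋈[e=d] ρ[d/e](R)) → 3

== RESULT ==
e | d | u
4 | 4 | s
8 | 8 | s
9 | 9 | r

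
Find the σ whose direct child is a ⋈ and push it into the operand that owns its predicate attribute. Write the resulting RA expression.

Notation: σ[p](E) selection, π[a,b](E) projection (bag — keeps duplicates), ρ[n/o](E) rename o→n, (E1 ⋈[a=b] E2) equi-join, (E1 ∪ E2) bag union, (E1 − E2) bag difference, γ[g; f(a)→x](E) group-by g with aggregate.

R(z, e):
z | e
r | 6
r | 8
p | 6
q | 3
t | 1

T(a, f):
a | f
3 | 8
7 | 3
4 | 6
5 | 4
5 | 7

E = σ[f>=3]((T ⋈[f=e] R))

σ filters on f, owned by the left side.
E' = (σ[f>=3](T) ⋈[f=e] R)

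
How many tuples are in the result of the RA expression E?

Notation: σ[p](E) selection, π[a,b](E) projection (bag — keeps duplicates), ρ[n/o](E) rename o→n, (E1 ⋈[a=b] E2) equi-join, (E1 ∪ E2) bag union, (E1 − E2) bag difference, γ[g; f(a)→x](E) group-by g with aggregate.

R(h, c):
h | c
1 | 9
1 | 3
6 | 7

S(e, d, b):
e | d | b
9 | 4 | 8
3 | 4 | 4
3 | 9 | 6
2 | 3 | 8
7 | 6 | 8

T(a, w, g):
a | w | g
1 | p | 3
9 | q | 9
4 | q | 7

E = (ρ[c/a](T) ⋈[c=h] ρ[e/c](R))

Row counts bottom-up:
  T → 3
  ρ[c/a](T) → 3
  R → 3
  ρ[e/c](R) → 3
  (ρ[c/a](T) ⋈[c=h] ρ[e/c](R)) → 2

|E| = 2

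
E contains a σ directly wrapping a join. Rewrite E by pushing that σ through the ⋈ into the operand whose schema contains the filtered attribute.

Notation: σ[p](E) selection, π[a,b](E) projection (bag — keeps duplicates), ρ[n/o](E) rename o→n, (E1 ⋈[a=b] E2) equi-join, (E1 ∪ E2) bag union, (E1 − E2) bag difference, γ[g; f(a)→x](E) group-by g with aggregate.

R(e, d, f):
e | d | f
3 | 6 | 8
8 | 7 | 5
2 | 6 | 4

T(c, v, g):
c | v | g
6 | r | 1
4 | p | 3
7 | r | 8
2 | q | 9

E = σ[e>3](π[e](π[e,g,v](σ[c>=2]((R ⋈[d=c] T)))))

σ filters on c, owned by the right side.
E' = σ[e>3](π[e](π[e,g,v]((R ⋈[d=c] σ[c>=2](T)))))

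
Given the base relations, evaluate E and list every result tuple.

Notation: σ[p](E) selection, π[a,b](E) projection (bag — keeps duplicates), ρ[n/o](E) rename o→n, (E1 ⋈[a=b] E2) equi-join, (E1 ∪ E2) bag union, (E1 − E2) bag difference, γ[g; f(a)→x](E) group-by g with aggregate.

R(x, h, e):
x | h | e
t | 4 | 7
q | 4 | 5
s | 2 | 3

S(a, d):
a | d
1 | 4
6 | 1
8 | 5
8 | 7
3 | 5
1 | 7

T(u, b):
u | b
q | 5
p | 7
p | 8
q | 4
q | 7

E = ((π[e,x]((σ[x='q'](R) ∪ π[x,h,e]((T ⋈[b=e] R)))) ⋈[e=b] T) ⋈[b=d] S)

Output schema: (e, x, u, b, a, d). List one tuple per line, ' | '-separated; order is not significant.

Subexpression sizes:
  R → 3
  σ[x='q'](R) → 1
  T → 5
  R → 3
  (T ⋈[b=e] R) → 3
  π[x,h,e]((T ⋈[b=e] R)) → 3
  (σ[x='q'](R) ∪ π[x,h,e]((T ⋈[b=e] R))) → 4
  π[e,x]((σ[x='q'](R) ∪ π[x,h,e]((T ⋈[b=e] R)))) → 4
  T → 5
  (π[e,x]((σ[x='q'](R) ∪ π[x,h,e]((T ⋈[b=e] R)))) ⋈[e=b] T) → 6
  S → 6
  ((π[e,x]((σ[x='q'](R) ∪ π[x,h,e]((T ⋈[b=e] R)))) ⋈[e=b] T) ⋈[b=d] S) → 12

== RESULT ==
e | x | u | b | a | d
5 | q | q | 5 | 3 | 5
5 | q | q | 5 | 3 | 5
5 | q | q | 5 | 8 | 5
5 | q | q | 5 | 8 | 5
7 | t | p | 7 | 1 | 7
7 | t | p | 7 | 1 | 7
7 | t | p | 7 | 8 | 7
7 | t | p | 7 | 8 | 7
7 | t | q | 7 | 1 | 7
7 | t | q | 7 | 1 | 7
7 | t | q | 7 | 8 | 7
7 | t | q | 7 | 8 | 7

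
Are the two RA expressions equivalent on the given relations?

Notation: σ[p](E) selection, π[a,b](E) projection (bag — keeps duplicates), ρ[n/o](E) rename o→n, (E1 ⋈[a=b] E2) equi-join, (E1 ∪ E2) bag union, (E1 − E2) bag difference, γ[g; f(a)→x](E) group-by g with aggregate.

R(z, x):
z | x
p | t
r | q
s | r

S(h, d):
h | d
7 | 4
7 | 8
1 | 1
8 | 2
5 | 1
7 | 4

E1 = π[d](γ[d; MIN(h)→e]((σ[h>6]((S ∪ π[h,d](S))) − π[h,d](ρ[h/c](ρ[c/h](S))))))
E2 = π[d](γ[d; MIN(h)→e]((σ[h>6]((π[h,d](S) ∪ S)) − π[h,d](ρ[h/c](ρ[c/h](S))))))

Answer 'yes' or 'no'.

E1 subexpression sizes:
  S → 6
  S → 6
  π[h,d](S) → 6
  (S ∪ π[h,d](S)) → 12
  σ[h>6]((S ∪ π[h,d](S))) → 8
  S → 6
  ρ[c/h](S) → 6
  ρ[h/c](ρ[c/h](S)) → 6
  π[h,d](ρ[h/c](ρ[c/h](S))) → 6
  (σ[h>6]((S ∪ π[h,d](S))) − π[h,d](ρ[h/c](ρ[c/h](S)))) → 4
  γ[d; MIN(h)→e]((σ[h>6]((S ∪ π[h,d](S))) − π[h,d](ρ[h/c](ρ[c/h](S))))) → 3
  π[d](γ[d; MIN(h)→e]((σ[h>6]((S ∪ π[h,d](S))) − π[h,d](ρ[h/c](ρ[c/h](S)))))) → 3
E2 subexpression sizes:
  S → 6
  π[h,d](S) → 6
  S → 6
  (π[h,d](S) ∪ S) → 12
  σ[h>6]((π[h,d](S) ∪ S)) → 8
  S → 6
  ρ[c/h](S) → 6
  ρ[h/c](ρ[c/h](S)) → 6
  π[h,d](ρ[h/c](ρ[c/h](S))) → 6
  (σ[h>6]((π[h,d](S) ∪ S)) − π[h,d](ρ[h/c](ρ[c/h](S)))) → 4
  γ[d; MIN(h)→e]((σ[h>6]((π[h,d](S) ∪ S)) − π[h,d](ρ[h/c](ρ[c/h](S))))) → 3
  π[d](γ[d; MIN(h)→e]((σ[h>6]((π[h,d](S) ∪ S)) − π[h,d](ρ[h/c](ρ[c/h](S)))))) → 3

E1 and E2 produce the same multiset:
d
2
4
8

yes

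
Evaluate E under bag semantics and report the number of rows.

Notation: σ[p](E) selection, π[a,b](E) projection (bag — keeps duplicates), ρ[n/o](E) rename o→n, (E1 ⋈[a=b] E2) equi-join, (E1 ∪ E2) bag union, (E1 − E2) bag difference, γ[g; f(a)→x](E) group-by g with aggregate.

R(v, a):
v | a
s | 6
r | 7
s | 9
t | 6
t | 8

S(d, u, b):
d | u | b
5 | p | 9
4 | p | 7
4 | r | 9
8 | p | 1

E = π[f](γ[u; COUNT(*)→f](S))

Stepwise |·|:
  S → 4
  γ[u; COUNT(*)→f](S) → 2
  π[f](γ[u; COUNT(*)→f](S)) → 2

|E| = 2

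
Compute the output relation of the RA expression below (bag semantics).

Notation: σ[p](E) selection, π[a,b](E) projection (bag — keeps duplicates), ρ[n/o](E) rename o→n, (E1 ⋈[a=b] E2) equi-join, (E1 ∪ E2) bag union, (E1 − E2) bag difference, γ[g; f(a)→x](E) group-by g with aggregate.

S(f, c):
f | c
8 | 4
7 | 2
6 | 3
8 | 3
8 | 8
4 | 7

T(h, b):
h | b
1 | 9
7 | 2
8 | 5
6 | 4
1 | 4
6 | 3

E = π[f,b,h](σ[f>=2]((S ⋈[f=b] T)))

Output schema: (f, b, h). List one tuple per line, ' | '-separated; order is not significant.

Row counts bottom-up:
  S → 6
  T → 6
  (S ⋈[f=b] T) → 2
  σ[f>=2]((S ⋈[f=b] T)) → 2
  π[f,b,h](σ[f>=2]((S ⋈[f=b] T))) → 2

== RESULT ==
f | b | h
4 | 4 | 1
4 | 4 | 6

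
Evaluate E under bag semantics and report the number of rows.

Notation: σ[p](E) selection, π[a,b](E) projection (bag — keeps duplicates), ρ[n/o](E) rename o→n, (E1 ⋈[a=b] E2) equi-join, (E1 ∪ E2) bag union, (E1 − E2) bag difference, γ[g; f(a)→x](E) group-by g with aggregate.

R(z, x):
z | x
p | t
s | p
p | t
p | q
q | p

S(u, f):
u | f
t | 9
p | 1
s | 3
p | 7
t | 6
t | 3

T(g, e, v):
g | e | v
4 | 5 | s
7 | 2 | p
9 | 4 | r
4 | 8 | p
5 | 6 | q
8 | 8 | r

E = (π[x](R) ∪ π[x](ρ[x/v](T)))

Row counts bottom-up:
  R → 5
  π[x](R) → 5
  T → 6
  ρ[x/v](T) → 6
  π[x](ρ[x/v](T)) → 6
  (π[x](R) ∪ π[x](ρ[x/v](T))) → 11

|E| = 11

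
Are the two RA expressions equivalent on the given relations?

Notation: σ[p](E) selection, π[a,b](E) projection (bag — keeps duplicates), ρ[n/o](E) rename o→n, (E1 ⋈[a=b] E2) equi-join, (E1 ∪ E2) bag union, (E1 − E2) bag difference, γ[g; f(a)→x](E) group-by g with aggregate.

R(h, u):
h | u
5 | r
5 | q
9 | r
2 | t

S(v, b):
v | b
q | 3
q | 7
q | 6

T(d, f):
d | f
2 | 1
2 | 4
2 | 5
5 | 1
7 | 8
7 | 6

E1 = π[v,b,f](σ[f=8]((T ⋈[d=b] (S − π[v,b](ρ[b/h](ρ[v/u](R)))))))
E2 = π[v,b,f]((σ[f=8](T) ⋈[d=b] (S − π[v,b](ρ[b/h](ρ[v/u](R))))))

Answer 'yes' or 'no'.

E1 subexpression sizes:
  T → 6
  S → 3
  R → 4
  ρ[v/u](R) → 4
  ρ[b/h](ρ[v/u](R)) → 4
  π[v,b](ρ[b/h](ρ[v/u](R))) → 4
  (S − π[v,b](ρ[b/h](ρ[v/u](R)))) → 3
  (T ⋈[d=b] (S − π[v,b](ρ[b/h](ρ[v/u](R))))) → 2
  σ[f=8]((T ⋈[d=b] (S − π[v,b](ρ[b/h](ρ[v/u](R)))))) → 1
  π[v,b,f](σ[f=8]((T ⋈[d=b] (S − π[v,b](ρ[b/h](ρ[v/u](R))))))) → 1
E2 subexpression sizes:
  T → 6
  σ[f=8](T) → 1
  S → 3
  R → 4
  ρ[v/u](R) → 4
  ρ[b/h](ρ[v/u](R)) → 4
  π[v,b](ρ[b/h](ρ[v/u](R))) → 4
  (S − π[v,b](ρ[b/h](ρ[v/u](R)))) → 3
  (σ[f=8](T) ⋈[d=b] (S − π[v,b](ρ[b/h](ρ[v/u](R))))) → 1
  π[v,b,f]((σ[f=8](T) ⋈[d=b] (S − π[v,b](ρ[b/h](ρ[v/u](R)))))) → 1

E1 and E2 produce the same multiset:
v | b | f
q | 7 | 8

yes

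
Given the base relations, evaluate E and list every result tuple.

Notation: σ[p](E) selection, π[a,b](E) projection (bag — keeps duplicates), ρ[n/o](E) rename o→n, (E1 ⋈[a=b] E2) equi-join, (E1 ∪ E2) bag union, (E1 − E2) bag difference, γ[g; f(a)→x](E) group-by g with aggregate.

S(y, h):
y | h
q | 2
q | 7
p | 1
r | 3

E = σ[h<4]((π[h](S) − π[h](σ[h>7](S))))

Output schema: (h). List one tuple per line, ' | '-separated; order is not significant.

Stepwise |·|:
  S → 4
  π[h](S) → 4
  S → 4
  σ[h>7](S) → 0
  π[h](σ[h>7](S)) → 0
  (π[h](S) − π[h](σ[h>7](S))) → 4
  σ[h<4]((π[h](S) − π[h](σ[h>7](S)))) → 3

== RESULT ==
h
1
2
3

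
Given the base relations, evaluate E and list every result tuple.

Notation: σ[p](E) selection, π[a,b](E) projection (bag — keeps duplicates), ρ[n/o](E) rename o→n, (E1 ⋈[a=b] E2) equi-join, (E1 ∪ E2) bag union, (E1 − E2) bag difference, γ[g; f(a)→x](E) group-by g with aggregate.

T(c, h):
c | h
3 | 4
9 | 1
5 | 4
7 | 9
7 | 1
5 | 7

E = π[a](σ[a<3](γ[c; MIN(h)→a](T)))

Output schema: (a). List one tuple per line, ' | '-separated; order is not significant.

Per-node cardinality:
  T → 6
  γ[c; MIN(h)→a](T) → 4
  σ[a<3](γ[c; MIN(h)→a](T)) → 2
  π[a](σ[a<3](γ[c; MIN(h)→a](T))) → 2

== RESULT ==
a
1
1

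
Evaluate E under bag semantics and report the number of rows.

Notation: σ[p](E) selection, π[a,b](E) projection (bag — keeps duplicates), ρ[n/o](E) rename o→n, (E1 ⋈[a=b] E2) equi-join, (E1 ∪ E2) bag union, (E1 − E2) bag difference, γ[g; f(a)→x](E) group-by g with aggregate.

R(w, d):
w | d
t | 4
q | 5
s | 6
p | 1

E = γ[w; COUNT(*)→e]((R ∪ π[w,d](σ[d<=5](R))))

Per-node cardinality:
  R → 4
  R → 4
  σ[d<=5](R) → 3
  π[w,d](σ[d<=5](R)) → 3
  (R ∪ π[w,d](σ[d<=5](R))) → 7
  γ[w; COUNT(*)→e]((R ∪ π[w,d](σ[d<=5](R)))) → 4

|E| = 4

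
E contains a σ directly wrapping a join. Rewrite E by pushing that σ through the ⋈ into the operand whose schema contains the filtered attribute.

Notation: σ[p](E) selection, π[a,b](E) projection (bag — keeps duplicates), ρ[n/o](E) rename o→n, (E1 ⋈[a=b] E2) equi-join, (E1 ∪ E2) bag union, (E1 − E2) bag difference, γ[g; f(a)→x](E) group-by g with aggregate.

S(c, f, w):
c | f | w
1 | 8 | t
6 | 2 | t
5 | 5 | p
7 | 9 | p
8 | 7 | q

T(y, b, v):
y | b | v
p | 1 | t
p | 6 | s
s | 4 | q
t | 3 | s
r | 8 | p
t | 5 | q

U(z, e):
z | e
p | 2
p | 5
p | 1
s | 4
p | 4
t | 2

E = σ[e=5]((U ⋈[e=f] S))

σ filters on e, owned by the left side.
E' = (σ[e=5](U) ⋈[e=f] S)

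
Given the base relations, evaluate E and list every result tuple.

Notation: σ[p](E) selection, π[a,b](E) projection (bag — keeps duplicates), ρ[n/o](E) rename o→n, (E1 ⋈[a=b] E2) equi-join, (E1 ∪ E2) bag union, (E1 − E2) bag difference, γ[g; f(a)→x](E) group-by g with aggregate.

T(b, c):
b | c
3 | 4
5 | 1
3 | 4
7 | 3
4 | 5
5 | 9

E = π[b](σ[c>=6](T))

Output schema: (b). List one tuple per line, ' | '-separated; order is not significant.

Row counts bottom-up:
  T → 6
  σ[c>=6](T) → 1
  π[b](σ[c>=6](T)) → 1

== RESULT ==
b
5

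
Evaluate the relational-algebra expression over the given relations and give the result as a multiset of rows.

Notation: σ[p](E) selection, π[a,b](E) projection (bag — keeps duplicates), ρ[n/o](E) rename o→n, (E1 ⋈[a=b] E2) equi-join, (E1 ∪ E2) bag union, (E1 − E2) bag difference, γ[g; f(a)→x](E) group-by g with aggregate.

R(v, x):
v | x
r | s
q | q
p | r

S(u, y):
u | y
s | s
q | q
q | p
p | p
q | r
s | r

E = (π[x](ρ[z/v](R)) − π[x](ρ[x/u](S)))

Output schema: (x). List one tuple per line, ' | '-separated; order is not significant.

Subexpression sizes:
  R → 3
  ρ[z/v](R) → 3
  π[x](ρ[z/v](R)) → 3
  S → 6
  ρ[x/u](S) → 6
  π[x](ρ[x/u](S)) → 6
  (π[x](ρ[z/v](R)) − π[x](ρ[x/u](S))) → 1

== RESULT ==
x
r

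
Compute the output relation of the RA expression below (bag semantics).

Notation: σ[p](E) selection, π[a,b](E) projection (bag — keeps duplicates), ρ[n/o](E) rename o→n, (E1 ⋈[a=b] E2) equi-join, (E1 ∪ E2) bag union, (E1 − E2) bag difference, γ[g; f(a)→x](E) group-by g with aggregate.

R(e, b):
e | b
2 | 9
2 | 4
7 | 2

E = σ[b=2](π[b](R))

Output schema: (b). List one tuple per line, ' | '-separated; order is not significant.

Per-node cardinality:
  R → 3
  π[b](R) → 3
  σ[b=2](π[b](R)) → 1

== RESULT ==
b
2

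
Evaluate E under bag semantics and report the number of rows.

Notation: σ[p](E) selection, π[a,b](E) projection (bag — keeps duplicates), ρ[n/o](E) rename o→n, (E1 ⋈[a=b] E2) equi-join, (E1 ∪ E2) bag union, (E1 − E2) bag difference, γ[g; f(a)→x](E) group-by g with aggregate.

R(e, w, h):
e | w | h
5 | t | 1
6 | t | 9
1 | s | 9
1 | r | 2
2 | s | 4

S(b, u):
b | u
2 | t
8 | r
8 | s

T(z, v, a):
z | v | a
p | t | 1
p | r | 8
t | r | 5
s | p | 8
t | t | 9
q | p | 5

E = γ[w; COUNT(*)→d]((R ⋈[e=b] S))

Per-node cardinality:
  R → 5
  S → 3
  (R ⋈[e=b] S) → 1
  γ[w; COUNT(*)→d]((R ⋈[e=b] S)) → 1

|E| = 1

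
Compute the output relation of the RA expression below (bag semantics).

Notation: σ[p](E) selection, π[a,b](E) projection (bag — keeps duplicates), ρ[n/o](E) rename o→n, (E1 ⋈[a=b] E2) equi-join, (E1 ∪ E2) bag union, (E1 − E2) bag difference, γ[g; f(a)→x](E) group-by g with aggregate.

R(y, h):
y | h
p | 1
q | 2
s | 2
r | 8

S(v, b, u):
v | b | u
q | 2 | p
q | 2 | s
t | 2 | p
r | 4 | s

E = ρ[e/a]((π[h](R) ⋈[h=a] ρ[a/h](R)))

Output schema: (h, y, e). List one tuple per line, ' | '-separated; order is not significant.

Stepwise |·|:
  R → 4
  π[h](R) → 4
  R → 4
  ρ[a/h](R) → 4
  (π[h](R) ⋈[h=a] ρ[a/h](R)) → 6
  ρ[e/a]((π[h](R) ⋈[h=a] ρ[a/h](R))) → 6

== RESULT ==
h | y | e
1 | p | 1
2 | q | 2
2 | q | 2
2 | s | 2
2 | s | 2
8 | r | 8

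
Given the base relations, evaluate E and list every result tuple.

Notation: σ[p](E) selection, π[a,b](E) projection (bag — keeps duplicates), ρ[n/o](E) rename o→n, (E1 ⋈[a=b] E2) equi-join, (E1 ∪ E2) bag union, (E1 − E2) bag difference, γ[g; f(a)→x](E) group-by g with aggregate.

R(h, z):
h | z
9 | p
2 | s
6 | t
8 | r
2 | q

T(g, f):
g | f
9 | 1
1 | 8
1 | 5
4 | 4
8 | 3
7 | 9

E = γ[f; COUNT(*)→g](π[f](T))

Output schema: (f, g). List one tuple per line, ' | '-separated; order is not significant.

Stepwise |·|:
  T → 6
  π[f](T) → 6
  γ[f; COUNT(*)→g](π[f](T)) → 6

== RESULT ==
f | g
1 | 1
3 | 1
4 | 1
5 | 1
8 | 1
9 | 1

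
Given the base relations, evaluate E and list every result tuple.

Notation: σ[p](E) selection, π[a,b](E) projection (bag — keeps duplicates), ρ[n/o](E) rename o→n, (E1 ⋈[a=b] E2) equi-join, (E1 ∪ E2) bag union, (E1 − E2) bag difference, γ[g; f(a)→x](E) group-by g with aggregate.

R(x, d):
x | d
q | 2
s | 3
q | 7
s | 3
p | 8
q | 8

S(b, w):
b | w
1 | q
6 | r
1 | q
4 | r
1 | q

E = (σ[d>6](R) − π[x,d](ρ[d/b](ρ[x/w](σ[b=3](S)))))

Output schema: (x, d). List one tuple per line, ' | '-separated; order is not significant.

Per-node cardinality:
  R → 6
  σ[d>6](R) → 3
  S → 5
  σ[b=3](S) → 0
  ρ[x/w](σ[b=3](S)) → 0
  ρ[d/b](ρ[x/w](σ[b=3](S))) → 0
  π[x,d](ρ[d/b](ρ[x/w](σ[b=3](S)))) → 0
  (σ[d>6](R) − π[x,d](ρ[d/b](ρ[x/w](σ[b=3](S))))) → 3

== RESULT ==
x | d
p | 8
q | 7
q | 8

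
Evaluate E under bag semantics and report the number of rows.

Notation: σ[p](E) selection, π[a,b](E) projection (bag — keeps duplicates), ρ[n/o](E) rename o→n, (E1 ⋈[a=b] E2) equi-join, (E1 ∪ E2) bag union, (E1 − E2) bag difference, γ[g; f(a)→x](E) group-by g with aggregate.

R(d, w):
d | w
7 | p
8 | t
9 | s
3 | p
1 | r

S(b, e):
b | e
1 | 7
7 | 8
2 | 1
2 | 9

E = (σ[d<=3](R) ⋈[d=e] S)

Stepwise |·|:
  R → 5
  σ[d<=3](R) → 2
  S → 4
  (σ[d<=3](R) ⋈[d=e] S) → 1

|E| = 1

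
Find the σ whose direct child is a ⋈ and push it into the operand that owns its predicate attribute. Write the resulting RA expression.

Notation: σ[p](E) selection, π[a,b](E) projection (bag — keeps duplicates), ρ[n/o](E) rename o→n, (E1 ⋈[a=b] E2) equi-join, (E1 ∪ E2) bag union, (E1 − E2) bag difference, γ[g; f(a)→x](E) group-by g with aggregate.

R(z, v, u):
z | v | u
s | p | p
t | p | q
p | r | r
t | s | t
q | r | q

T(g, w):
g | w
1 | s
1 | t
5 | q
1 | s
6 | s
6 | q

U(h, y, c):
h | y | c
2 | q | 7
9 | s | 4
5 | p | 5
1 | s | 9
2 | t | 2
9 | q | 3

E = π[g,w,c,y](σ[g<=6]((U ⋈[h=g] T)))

σ filters on g, owned by the right side.
E' = π[g,w,c,y]((U ⋈[h=g] σ[g<=6](T)))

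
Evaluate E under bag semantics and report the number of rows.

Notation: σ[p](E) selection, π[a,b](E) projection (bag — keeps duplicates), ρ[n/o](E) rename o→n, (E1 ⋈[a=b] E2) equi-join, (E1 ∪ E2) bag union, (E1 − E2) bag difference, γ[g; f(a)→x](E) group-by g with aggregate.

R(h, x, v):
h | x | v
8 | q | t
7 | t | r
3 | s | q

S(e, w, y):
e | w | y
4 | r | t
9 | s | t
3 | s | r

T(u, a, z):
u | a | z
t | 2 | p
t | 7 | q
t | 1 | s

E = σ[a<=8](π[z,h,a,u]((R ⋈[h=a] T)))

Per-node cardinality:
  R → 3
  T → 3
  (R ⋈[h=a] T) → 1
  π[z,h,a,u]((R ⋈[h=a] T)) → 1
  σ[a<=8](π[z,h,a,u]((R ⋈[h=a] T))) → 1

|E| = 1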